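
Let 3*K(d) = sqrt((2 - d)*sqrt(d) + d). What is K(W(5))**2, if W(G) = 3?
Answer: 1/3 - sqrt(3)/9 ≈ 0.14088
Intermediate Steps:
K(d) = sqrt(d + sqrt(d)*(2 - d))/3 (K(d) = sqrt((2 - d)*sqrt(d) + d)/3 = sqrt(sqrt(d)*(2 - d) + d)/3 = sqrt(d + sqrt(d)*(2 - d))/3)
K(W(5))**2 = (sqrt(3 - 3**(3/2) + 2*sqrt(3))/3)**2 = (sqrt(3 - 3*sqrt(3) + 2*sqrt(3))/3)**2 = (sqrt(3 - sqrt(3))/3)**2 = 1/3 - sqrt(3)/9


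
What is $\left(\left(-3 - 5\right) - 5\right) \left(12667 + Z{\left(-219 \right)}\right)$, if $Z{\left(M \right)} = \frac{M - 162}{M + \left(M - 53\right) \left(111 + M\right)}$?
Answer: $- \frac{1600435798}{9719} \approx -1.6467 \cdot 10^{5}$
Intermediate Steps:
$Z{\left(M \right)} = \frac{-162 + M}{M + \left(-53 + M\right) \left(111 + M\right)}$
$\left(\left(-3 - 5\right) - 5\right) \left(12667 + Z{\left(-219 \right)}\right) = \left(\left(-3 - 5\right) - 5\right) \left(12667 + \frac{-162 - 219}{-5883 + \left(-219\right)^{2} + 59 \left(-219\right)}\right) = \left(-8 - 5\right) \left(12667 + \frac{1}{-5883 + 47961 - 12921} \left(-381\right)\right) = - 13 \left(12667 + \frac{1}{29157} \left(-381\right)\right) = - 13 \left(12667 - \frac{127}{9719}\right) = \left(-13\right) \frac{123110446}{9719} = - \frac{1600435798}{9719}$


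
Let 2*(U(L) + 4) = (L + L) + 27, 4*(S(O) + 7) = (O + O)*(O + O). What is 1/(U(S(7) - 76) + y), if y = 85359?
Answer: 2/170669 ≈ 1.1719e-5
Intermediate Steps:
S(O) = -7 + O**2 (S(O) = -7 + ((O + O)*(O + O))/4 = -7 + ((2*O)*(2*O))/4 = -7 + (4*O**2)/4 = -7 + O**2)
U(L) = 19/2 + L (U(L) = -4 + ((L + L) + 27)/2 = -4 + (2*L + 27)/2 = -4 + (27 + 2*L)/2 = -4 + (27/2 + L) = 19/2 + L)
1/(U(S(7) - 76) + y) = 1/((19/2 + ((-7 + 7**2) - 76)) + 85359) = 1/((19/2 + ((-7 + 49) - 76)) + 85359) = 1/((19/2 + (42 - 76)) + 85359) = 1/((19/2 - 34) + 85359) = 1/(-49/2 + 85359) = 1/(170669/2) = 2/170669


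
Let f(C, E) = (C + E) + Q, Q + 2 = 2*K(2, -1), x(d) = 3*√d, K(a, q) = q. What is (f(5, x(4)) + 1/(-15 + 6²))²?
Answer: 21904/441 ≈ 49.669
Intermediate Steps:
Q = -4 (Q = -2 + 2*(-1) = -2 - 2 = -4)
f(C, E) = -4 + C + E (f(C, E) = (C + E) - 4 = -4 + C + E)
(f(5, x(4)) + 1/(-15 + 6²))² = ((-4 + 5 + 3*√4) + 1/(-15 + 6²))² = ((-4 + 5 + 3*2) + 1/(-15 + 36))² = ((-4 + 5 + 6) + 1/21)² = (7 + 1/21)² = (148/21)² = 21904/441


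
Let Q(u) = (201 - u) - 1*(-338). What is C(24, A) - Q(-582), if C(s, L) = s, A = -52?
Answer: -1097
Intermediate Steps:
Q(u) = 539 - u (Q(u) = (201 - u) + 338 = 539 - u)
C(24, A) - Q(-582) = 24 - (539 - 1*(-582)) = 24 - (539 + 582) = 24 - 1*1121 = 24 - 1121 = -1097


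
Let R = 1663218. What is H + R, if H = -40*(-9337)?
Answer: 2036698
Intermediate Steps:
H = 373480
H + R = 373480 + 1663218 = 2036698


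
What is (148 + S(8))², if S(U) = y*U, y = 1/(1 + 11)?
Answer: 198916/9 ≈ 22102.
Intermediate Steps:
y = 1/12 ≈ 0.083333
S(U) = U/12
(148 + S(8))² = (148 + (1/12)*8)² = (148 + ⅔)² = (446/3)² = 198916/9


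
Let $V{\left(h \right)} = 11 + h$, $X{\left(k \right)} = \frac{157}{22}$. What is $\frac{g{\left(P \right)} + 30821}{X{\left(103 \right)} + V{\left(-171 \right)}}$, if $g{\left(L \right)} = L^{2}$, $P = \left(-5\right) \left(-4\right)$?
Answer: $- \frac{228954}{1121} \approx -204.24$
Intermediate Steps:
$X{\left(k \right)} = \frac{157}{22}$ ($X{\left(k \right)} = 157 \cdot \frac{1}{22} = \frac{157}{22}$)
$P = 20$
$\frac{g{\left(P \right)} + 30821}{X{\left(103 \right)} + V{\left(-171 \right)}} = \frac{20^{2} + 30821}{\frac{157}{22} + \left(11 - 171\right)} = \frac{400 + 30821}{\frac{157}{22} - 160} = \frac{31221}{- \frac{3363}{22}} = 31221 \left(- \frac{22}{3363}\right) = - \frac{228954}{1121}$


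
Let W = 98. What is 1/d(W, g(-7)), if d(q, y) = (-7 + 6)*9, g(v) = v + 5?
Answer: -⅑ ≈ -0.11111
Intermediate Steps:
g(v) = 5 + v
d(q, y) = -9 (d(q, y) = -1*9 = -9)
1/d(W, g(-7)) = 1/(-9) = -⅑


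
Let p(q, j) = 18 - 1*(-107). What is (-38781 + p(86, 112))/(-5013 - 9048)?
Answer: 38656/14061 ≈ 2.7492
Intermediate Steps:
p(q, j) = 125 (p(q, j) = 18 + 107 = 125)
(-38781 + p(86, 112))/(-5013 - 9048) = (-38781 + 125)/(-5013 - 9048) = -38656/(-14061) = -38656*(-1/14061) = 38656/14061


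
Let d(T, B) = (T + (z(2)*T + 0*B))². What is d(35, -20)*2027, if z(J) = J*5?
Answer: 300452075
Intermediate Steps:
z(J) = 5*J
d(T, B) = 121*T² (d(T, B) = (T + ((5*2)*T + 0*B))² = (T + (10*T + 0))² = (T + 10*T)² = (11*T)² = 121*T²)
d(35, -20)*2027 = (121*35²)*2027 = (121*1225)*2027 = 148225*2027 = 300452075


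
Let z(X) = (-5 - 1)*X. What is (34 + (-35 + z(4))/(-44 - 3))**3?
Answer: 4549540393/103823 ≈ 43820.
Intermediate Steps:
z(X) = -6*X
(34 + (-35 + z(4))/(-44 - 3))**3 = (34 + (-35 - 6*4)/(-44 - 3))**3 = (34 + (-35 - 24)/(-47))**3 = (34 - 59*(-1/47))**3 = (34 + 59/47)**3 = (1657/47)**3 = 4549540393/103823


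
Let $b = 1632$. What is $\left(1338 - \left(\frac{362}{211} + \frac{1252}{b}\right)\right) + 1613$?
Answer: $\frac{253831949}{86088} \approx 2948.5$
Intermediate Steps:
$\left(1338 - \left(\frac{362}{211} + \frac{1252}{b}\right)\right) + 1613 = \left(1338 - \left(\frac{313}{408} + \frac{362}{211}\right)\right) + 1613 = \left(1338 - \frac{213739}{86088}\right) + 1613 = \frac{114972005}{86088} + 1613 = \frac{253831949}{86088}$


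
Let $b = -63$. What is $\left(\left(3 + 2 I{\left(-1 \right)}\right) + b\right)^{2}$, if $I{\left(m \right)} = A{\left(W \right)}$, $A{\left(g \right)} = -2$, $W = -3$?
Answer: $4096$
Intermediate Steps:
$I{\left(m \right)} = -2$
$\left(\left(3 + 2 I{\left(-1 \right)}\right) + b\right)^{2} = \left(\left(3 + 2 \left(-2\right)\right) - 63\right)^{2} = \left(\left(3 - 4\right) - 63\right)^{2} = \left(-1 - 63\right)^{2} = \left(-64\right)^{2} = 4096$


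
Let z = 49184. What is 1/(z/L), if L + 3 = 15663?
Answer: 135/424 ≈ 0.31840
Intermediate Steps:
L = 15660 (L = -3 + 15663 = 15660)
1/(z/L) = 1/(49184/15660) = 1/(49184*(1/15660)) = 1/(424/135) = 135/424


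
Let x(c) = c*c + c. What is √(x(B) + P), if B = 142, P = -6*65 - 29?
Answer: √19887 ≈ 141.02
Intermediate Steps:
P = -419 (P = -390 - 29 = -419)
x(c) = c + c² (x(c) = c² + c = c + c²)
√(x(B) + P) = √(142*(1 + 142) - 419) = √(142*143 - 419) = √(20306 - 419) = √19887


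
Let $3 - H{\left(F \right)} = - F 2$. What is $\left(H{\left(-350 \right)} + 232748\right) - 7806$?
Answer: $224245$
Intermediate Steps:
$H{\left(F \right)} = 3 + 2 F$ ($H{\left(F \right)} = 3 - - F 2 = 3 - - 2 F = 3 + 2 F$)
$\left(H{\left(-350 \right)} + 232748\right) - 7806 = \left(\left(3 + 2 \left(-350\right)\right) + 232748\right) - 7806 = \left(\left(3 - 700\right) + 232748\right) - 7806 = \left(-697 + 232748\right) - 7806 = 232051 - 7806 = 224245$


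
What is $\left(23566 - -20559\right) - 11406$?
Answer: $32719$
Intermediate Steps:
$\left(23566 - -20559\right) - 11406 = \left(23566 + 20559\right) - 11406 = 44125 - 11406 = 32719$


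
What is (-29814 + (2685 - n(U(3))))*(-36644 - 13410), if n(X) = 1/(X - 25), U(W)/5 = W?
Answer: 6789549803/5 ≈ 1.3579e+9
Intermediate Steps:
U(W) = 5*W
n(X) = 1/(-25 + X)
(-29814 + (2685 - n(U(3))))*(-36644 - 13410) = (-29814 + (2685 - 1/(-25 + 5*3)))*(-36644 - 13410) = (-29814 + (2685 - 1/(-25 + 15)))*(-50054) = (-29814 + (2685 - 1/(-10)))*(-50054) = (-29814 + (2685 - 1*(-⅒)))*(-50054) = (-29814 + (2685 + ⅒))*(-50054) = (-29814 + 26851/10)*(-50054) = -271289/10*(-50054) = 6789549803/5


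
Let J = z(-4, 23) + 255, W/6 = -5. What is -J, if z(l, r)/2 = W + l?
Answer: -187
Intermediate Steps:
W = -30 (W = 6*(-5) = -30)
z(l, r) = -60 + 2*l (z(l, r) = 2*(-30 + l) = -60 + 2*l)
J = 187 (J = (-60 + 2*(-4)) + 255 = (-60 - 8) + 255 = -68 + 255 = 187)
-J = -1*187 = -187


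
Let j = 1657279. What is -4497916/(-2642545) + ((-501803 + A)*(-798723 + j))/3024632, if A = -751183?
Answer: -355340879063660351/999090771055 ≈ -3.5566e+5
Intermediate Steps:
-4497916/(-2642545) + ((-501803 + A)*(-798723 + j))/3024632 = -4497916/(-2642545) + ((-501803 - 751183)*(-798723 + 1657279))/3024632 = -4497916*(-1/2642545) - 1252986*858556*(1/3024632) = 4497916/2642545 - 1075758648216*1/3024632 = 4497916/2642545 - 134469831027/378079 = -355340879063660351/999090771055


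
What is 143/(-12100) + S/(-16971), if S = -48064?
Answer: 52649777/18668100 ≈ 2.8203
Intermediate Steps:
143/(-12100) + S/(-16971) = 143/(-12100) - 48064/(-16971) = 143*(-1/12100) - 48064*(-1/16971) = -13/1100 + 48064/16971 = 52649777/18668100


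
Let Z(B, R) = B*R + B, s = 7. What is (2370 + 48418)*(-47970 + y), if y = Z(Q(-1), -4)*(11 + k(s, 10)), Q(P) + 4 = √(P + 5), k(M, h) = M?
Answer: -2430815256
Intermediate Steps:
Q(P) = -4 + √(5 + P) (Q(P) = -4 + √(P + 5) = -4 + √(5 + P))
Z(B, R) = B + B*R
y = 108 (y = ((-4 + √(5 - 1))*(1 - 4))*(11 + 7) = ((-4 + √4)*(-3))*18 = ((-4 + 2)*(-3))*18 = -2*(-3)*18 = 6*18 = 108)
(2370 + 48418)*(-47970 + y) = (2370 + 48418)*(-47970 + 108) = 50788*(-47862) = -2430815256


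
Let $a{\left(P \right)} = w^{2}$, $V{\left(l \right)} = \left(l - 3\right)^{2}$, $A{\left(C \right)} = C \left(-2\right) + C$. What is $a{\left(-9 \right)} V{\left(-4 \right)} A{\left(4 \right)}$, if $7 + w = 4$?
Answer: $-1764$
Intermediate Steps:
$w = -3$ ($w = -7 + 4 = -3$)
$A{\left(C \right)} = - C$ ($A{\left(C \right)} = - 2 C + C = - C$)
$V{\left(l \right)} = \left(-3 + l\right)^{2}$
$a{\left(P \right)} = 9$ ($a{\left(P \right)} = \left(-3\right)^{2} = 9$)
$a{\left(-9 \right)} V{\left(-4 \right)} A{\left(4 \right)} = 9 \left(-3 - 4\right)^{2} \left(\left(-1\right) 4\right) = 9 \left(-7\right)^{2} \left(-4\right) = 9 \cdot 49 \left(-4\right) = 441 \left(-4\right) = -1764$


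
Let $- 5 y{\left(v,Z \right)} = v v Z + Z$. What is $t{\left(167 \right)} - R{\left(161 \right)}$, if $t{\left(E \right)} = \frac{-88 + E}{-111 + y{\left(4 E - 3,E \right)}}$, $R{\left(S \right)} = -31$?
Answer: $\frac{2289420812}{73852297} \approx 31.0$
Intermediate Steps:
$y{\left(v,Z \right)} = - \frac{Z}{5} - \frac{Z v^{2}}{5}$ ($y{\left(v,Z \right)} = - \frac{v v Z + Z}{5} = - \frac{v^{2} Z + Z}{5} = - \frac{Z v^{2} + Z}{5} = - \frac{Z + Z v^{2}}{5} = - \frac{Z}{5} - \frac{Z v^{2}}{5}$)
$t{\left(E \right)} = \frac{-88 + E}{-111 - \frac{E \left(1 + \left(-3 + 4 E\right)^{2}\right)}{5}}$ ($t{\left(E \right)} = \frac{-88 + E}{-111 - \frac{E \left(1 + \left(4 E - 3\right)^{2}\right)}{5}} = \frac{-88 + E}{-111 - \frac{E \left(1 + \left(-3 + 4 E\right)^{2}\right)}{5}}$)
$t{\left(167 \right)} - R{\left(161 \right)} = \frac{5 \left(88 - 167\right)}{555 + 167 \left(1 + \left(-3 + 4 \cdot 167\right)^{2}\right)} - -31 = \frac{5 \left(88 - 167\right)}{555 + 167 \left(1 + \left(-3 + 668\right)^{2}\right)} + 31 = 5 \frac{1}{555 + 167 \left(1 + 665^{2}\right)} \left(-79\right) + 31 = 5 \frac{1}{555 + 167 \left(1 + 442225\right)} \left(-79\right) + 31 = 5 \frac{1}{555 + 167 \cdot 442226} \left(-79\right) + 31 = 5 \frac{1}{555 + 73851742} \left(-79\right) + 31 = 5 \cdot \frac{1}{73852297} \left(-79\right) + 31 = - \frac{395}{73852297} + 31 = \frac{2289420812}{73852297}$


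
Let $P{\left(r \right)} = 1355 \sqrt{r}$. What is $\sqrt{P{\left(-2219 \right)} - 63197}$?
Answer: $\sqrt{-63197 + 1355 i \sqrt{2219}} \approx 115.38 + 276.6 i$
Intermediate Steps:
$\sqrt{P{\left(-2219 \right)} - 63197} = \sqrt{1355 \sqrt{-2219} - 63197} = \sqrt{1355 i \sqrt{2219} - 63197} = \sqrt{-63197 + 1355 i \sqrt{2219}}$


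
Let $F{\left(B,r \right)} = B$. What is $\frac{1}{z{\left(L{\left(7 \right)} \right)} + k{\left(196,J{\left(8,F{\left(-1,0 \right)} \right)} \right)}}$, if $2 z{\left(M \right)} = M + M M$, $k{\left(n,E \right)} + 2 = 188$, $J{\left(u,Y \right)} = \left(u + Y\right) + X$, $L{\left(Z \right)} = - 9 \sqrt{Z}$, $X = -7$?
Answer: $\frac{313}{146859} + \frac{\sqrt{7}}{48953} \approx 0.0021853$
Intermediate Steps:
$J{\left(u,Y \right)} = -7 + Y + u$ ($J{\left(u,Y \right)} = \left(u + Y\right) - 7 = \left(Y + u\right) - 7 = -7 + Y + u$)
$k{\left(n,E \right)} = 186$ ($k{\left(n,E \right)} = -2 + 188 = 186$)
$z{\left(M \right)} = \frac{M}{2} + \frac{M^{2}}{2}$ ($z{\left(M \right)} = \frac{M + M M}{2} = \frac{M + M^{2}}{2} = \frac{M}{2} + \frac{M^{2}}{2}$)
$\frac{1}{z{\left(L{\left(7 \right)} \right)} + k{\left(196,J{\left(8,F{\left(-1,0 \right)} \right)} \right)}} = \frac{1}{\frac{- 9 \sqrt{7} \left(1 - 9 \sqrt{7}\right)}{2} + 186} = \frac{1}{- \frac{9 \sqrt{7} \left(1 - 9 \sqrt{7}\right)}{2} + 186} = \frac{1}{186 - \frac{9 \sqrt{7} \left(1 - 9 \sqrt{7}\right)}{2}}$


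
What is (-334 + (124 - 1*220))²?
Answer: 184900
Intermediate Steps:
(-334 + (124 - 1*220))² = (-334 + (124 - 220))² = (-334 - 96)² = (-430)² = 184900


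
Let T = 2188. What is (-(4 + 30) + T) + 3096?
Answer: 5250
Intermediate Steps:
(-(4 + 30) + T) + 3096 = (-(4 + 30) + 2188) + 3096 = (-1*34 + 2188) + 3096 = (-34 + 2188) + 3096 = 2154 + 3096 = 5250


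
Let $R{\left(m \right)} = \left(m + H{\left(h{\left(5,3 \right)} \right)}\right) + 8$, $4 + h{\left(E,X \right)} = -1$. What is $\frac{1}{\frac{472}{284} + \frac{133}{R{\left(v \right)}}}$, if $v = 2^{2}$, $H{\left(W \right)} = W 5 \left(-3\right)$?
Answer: $\frac{6177}{19709} \approx 0.31341$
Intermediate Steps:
$h{\left(E,X \right)} = -5$ ($h{\left(E,X \right)} = -4 - 1 = -5$)
$H{\left(W \right)} = - 15 W$ ($H{\left(W \right)} = 5 W \left(-3\right) = - 15 W$)
$v = 4$
$R{\left(m \right)} = 83 + m$ ($R{\left(m \right)} = \left(m - -75\right) + 8 = \left(m + 75\right) + 8 = \left(75 + m\right) + 8 = 83 + m$)
$\frac{1}{\frac{472}{284} + \frac{133}{R{\left(v \right)}}} = \frac{1}{\frac{472}{284} + \frac{133}{83 + 4}} = \frac{1}{472 \cdot \frac{1}{284} + \frac{133}{87}} = \frac{1}{\frac{118}{71} + 133 \cdot \frac{1}{87}} = \frac{1}{\frac{118}{71} + \frac{133}{87}} = \frac{1}{\frac{19709}{6177}} = \frac{6177}{19709}$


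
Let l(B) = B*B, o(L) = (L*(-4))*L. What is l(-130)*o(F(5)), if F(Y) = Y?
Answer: -1690000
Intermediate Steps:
o(L) = -4*L² (o(L) = (-4*L)*L = -4*L²)
l(B) = B²
l(-130)*o(F(5)) = (-130)²*(-4*5²) = 16900*(-4*25) = 16900*(-100) = -1690000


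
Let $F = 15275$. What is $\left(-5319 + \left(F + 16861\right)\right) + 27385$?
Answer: $54202$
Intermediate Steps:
$\left(-5319 + \left(F + 16861\right)\right) + 27385 = \left(-5319 + \left(15275 + 16861\right)\right) + 27385 = \left(-5319 + 32136\right) + 27385 = 26817 + 27385 = 54202$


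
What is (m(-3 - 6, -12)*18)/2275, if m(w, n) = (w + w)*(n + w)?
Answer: 972/325 ≈ 2.9908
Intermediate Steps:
m(w, n) = 2*w*(n + w) (m(w, n) = (2*w)*(n + w) = 2*w*(n + w))
(m(-3 - 6, -12)*18)/2275 = ((2*(-3 - 6)*(-12 + (-3 - 6)))*18)/2275 = ((2*(-9)*(-12 - 9))*18)*(1/2275) = ((2*(-9)*(-21))*18)*(1/2275) = (378*18)*(1/2275) = 6804*(1/2275) = 972/325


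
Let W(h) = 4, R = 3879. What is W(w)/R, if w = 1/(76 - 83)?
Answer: 4/3879 ≈ 0.0010312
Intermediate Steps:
w = -⅐ (w = 1/(-7) = -⅐ ≈ -0.14286)
W(w)/R = 4/3879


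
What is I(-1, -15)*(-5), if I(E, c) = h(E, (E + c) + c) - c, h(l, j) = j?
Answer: 80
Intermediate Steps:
I(E, c) = E + c (I(E, c) = ((E + c) + c) - c = (E + 2*c) - c = E + c)
I(-1, -15)*(-5) = (-1 - 15)*(-5) = -16*(-5) = 80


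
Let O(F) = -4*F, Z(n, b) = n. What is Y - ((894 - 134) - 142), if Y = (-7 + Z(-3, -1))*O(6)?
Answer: -378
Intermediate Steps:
Y = 240 (Y = (-7 - 3)*(-4*6) = -10*(-24) = 240)
Y - ((894 - 134) - 142) = 240 - ((894 - 134) - 142) = 240 - (760 - 142) = 240 - 1*618 = 240 - 618 = -378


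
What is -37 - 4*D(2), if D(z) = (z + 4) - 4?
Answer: -45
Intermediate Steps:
D(z) = z (D(z) = (4 + z) - 4 = z)
-37 - 4*D(2) = -37 - 4*2 = -37 - 8 = -45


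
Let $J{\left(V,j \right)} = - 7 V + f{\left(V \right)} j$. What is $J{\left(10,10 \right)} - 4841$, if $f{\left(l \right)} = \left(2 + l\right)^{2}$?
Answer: $-3471$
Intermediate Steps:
$J{\left(V,j \right)} = - 7 V + j \left(2 + V\right)^{2}$ ($J{\left(V,j \right)} = - 7 V + \left(2 + V\right)^{2} j = - 7 V + j \left(2 + V\right)^{2}$)
$J{\left(10,10 \right)} - 4841 = \left(\left(-7\right) 10 + 10 \left(2 + 10\right)^{2}\right) - 4841 = \left(-70 + 10 \cdot 12^{2}\right) - 4841 = \left(-70 + 10 \cdot 144\right) - 4841 = \left(-70 + 1440\right) - 4841 = 1370 - 4841 = -3471$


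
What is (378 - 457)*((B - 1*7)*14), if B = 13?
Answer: -6636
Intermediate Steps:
(378 - 457)*((B - 1*7)*14) = (378 - 457)*((13 - 1*7)*14) = -79*(13 - 7)*14 = -474*14 = -79*84 = -6636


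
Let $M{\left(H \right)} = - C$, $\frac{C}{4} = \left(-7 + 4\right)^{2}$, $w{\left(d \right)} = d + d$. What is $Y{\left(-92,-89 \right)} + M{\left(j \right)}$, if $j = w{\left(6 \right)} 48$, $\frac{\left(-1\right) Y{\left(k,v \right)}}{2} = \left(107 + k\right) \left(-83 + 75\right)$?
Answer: $204$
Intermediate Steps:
$Y{\left(k,v \right)} = 1712 + 16 k$ ($Y{\left(k,v \right)} = - 2 \left(107 + k\right) \left(-83 + 75\right) = - 2 \left(107 + k\right) \left(-8\right) = - 2 \left(-856 - 8 k\right) = 1712 + 16 k$)
$w{\left(d \right)} = 2 d$
$C = 36$ ($C = 4 \left(-7 + 4\right)^{2} = 4 \left(-3\right)^{2} = 4 \cdot 9 = 36$)
$j = 576$ ($j = 2 \cdot 6 \cdot 48 = 12 \cdot 48 = 576$)
$M{\left(H \right)} = -36$ ($M{\left(H \right)} = \left(-1\right) 36 = -36$)
$Y{\left(-92,-89 \right)} + M{\left(j \right)} = \left(1712 + 16 \left(-92\right)\right) - 36 = \left(1712 - 1472\right) - 36 = 240 - 36 = 204$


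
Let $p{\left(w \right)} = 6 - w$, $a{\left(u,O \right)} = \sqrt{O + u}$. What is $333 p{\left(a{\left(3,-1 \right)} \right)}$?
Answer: $1998 - 333 \sqrt{2} \approx 1527.1$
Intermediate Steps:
$333 p{\left(a{\left(3,-1 \right)} \right)} = 333 \left(6 - \sqrt{-1 + 3}\right) = 333 \left(6 - \sqrt{2}\right) = 1998 - 333 \sqrt{2}$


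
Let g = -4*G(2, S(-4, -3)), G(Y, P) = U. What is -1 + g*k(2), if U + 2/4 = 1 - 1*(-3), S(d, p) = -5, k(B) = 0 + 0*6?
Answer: -1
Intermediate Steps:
k(B) = 0 (k(B) = 0 + 0 = 0)
U = 7/2 (U = -½ + (1 - 1*(-3)) = -½ + (1 + 3) = -½ + 4 = 7/2 ≈ 3.5000)
G(Y, P) = 7/2
g = -14 (g = -4*7/2 = -14)
-1 + g*k(2) = -1 - 14*0 = -1 + 0 = -1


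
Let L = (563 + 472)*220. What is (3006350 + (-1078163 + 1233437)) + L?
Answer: 3389324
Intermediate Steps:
L = 227700 (L = 1035*220 = 227700)
(3006350 + (-1078163 + 1233437)) + L = (3006350 + (-1078163 + 1233437)) + 227700 = (3006350 + 155274) + 227700 = 3161624 + 227700 = 3389324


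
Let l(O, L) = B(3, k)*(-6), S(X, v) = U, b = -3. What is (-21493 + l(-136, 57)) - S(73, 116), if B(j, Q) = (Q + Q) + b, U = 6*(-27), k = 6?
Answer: -21385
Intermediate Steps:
U = -162
B(j, Q) = -3 + 2*Q (B(j, Q) = (Q + Q) - 3 = 2*Q - 3 = -3 + 2*Q)
S(X, v) = -162
l(O, L) = -54 (l(O, L) = (-3 + 2*6)*(-6) = (-3 + 12)*(-6) = 9*(-6) = -54)
(-21493 + l(-136, 57)) - S(73, 116) = (-21493 - 54) - 1*(-162) = -21547 + 162 = -21385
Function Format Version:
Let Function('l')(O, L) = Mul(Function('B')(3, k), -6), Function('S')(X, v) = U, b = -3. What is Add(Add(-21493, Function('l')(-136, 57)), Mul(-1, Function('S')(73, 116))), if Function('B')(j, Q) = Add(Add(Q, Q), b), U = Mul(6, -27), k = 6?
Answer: -21385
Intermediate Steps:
U = -162
Function('B')(j, Q) = Add(-3, Mul(2, Q)) (Function('B')(j, Q) = Add(Add(Q, Q), -3) = Add(Mul(2, Q), -3) = Add(-3, Mul(2, Q)))
Function('S')(X, v) = -162
Function('l')(O, L) = -54 (Function('l')(O, L) = Mul(Add(-3, Mul(2, 6)), -6) = Mul(Add(-3, 12), -6) = Mul(9, -6) = -54)
Add(Add(-21493, Function('l')(-136, 57)), Mul(-1, Function('S')(73, 116))) = Add(Add(-21493, -54), Mul(-1, -162)) = Add(-21547, 162) = -21385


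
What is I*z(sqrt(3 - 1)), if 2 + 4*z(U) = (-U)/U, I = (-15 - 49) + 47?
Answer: 51/4 ≈ 12.750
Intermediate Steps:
I = -17 (I = -64 + 47 = -17)
z(U) = -3/4 (z(U) = -1/2 + ((-U)/U)/4 = -1/2 + (1/4)*(-1) = -1/2 - 1/4 = -3/4)
I*z(sqrt(3 - 1)) = -17*(-3/4) = 51/4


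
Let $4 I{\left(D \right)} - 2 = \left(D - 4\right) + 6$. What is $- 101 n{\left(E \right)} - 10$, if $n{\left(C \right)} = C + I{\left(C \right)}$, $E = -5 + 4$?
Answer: $\frac{61}{4} \approx 15.25$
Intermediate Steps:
$E = -1$
$I{\left(D \right)} = 1 + \frac{D}{4}$ ($I{\left(D \right)} = \frac{1}{2} + \frac{\left(D - 4\right) + 6}{4} = \frac{1}{2} + \frac{\left(-4 + D\right) + 6}{4} = \frac{1}{2} + \frac{2 + D}{4} = \frac{1}{2} + \left(\frac{1}{2} + \frac{D}{4}\right) = 1 + \frac{D}{4}$)
$n{\left(C \right)} = 1 + \frac{5 C}{4}$ ($n{\left(C \right)} = C + \left(1 + \frac{C}{4}\right) = 1 + \frac{5 C}{4}$)
$- 101 n{\left(E \right)} - 10 = - 101 \left(1 + \frac{5}{4} \left(-1\right)\right) - 10 = - 101 \left(1 - \frac{5}{4}\right) - 10 = \left(-101\right) \left(- \frac{1}{4}\right) - 10 = \frac{101}{4} - 10 = \frac{61}{4}$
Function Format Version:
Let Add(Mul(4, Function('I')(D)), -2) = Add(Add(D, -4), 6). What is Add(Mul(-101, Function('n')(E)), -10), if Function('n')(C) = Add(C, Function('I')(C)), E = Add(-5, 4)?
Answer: Rational(61, 4) ≈ 15.250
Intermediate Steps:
E = -1
Function('I')(D) = Add(1, Mul(Rational(1, 4), D)) (Function('I')(D) = Add(Rational(1, 2), Mul(Rational(1, 4), Add(Add(D, -4), 6))) = Add(Rational(1, 2), Mul(Rational(1, 4), Add(Add(-4, D), 6))) = Add(Rational(1, 2), Mul(Rational(1, 4), Add(2, D))) = Add(Rational(1, 2), Add(Rational(1, 2), Mul(Rational(1, 4), D))) = Add(1, Mul(Rational(1, 4), D)))
Function('n')(C) = Add(1, Mul(Rational(5, 4), C)) (Function('n')(C) = Add(C, Add(1, Mul(Rational(1, 4), C))) = Add(1, Mul(Rational(5, 4), C)))
Add(Mul(-101, Function('n')(E)), -10) = Add(Mul(-101, Add(1, Mul(Rational(5, 4), -1))), -10) = Add(Mul(-101, Add(1, Rational(-5, 4))), -10) = Add(Mul(-101, Rational(-1, 4)), -10) = Add(Rational(101, 4), -10) = Rational(61, 4)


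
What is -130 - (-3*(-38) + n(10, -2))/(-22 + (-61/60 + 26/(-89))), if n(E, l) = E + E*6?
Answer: -15198410/124469 ≈ -122.11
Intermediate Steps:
n(E, l) = 7*E (n(E, l) = E + 6*E = 7*E)
-130 - (-3*(-38) + n(10, -2))/(-22 + (-61/60 + 26/(-89))) = -130 - (-3*(-38) + 7*10)/(-22 + (-61/60 + 26/(-89))) = -130 - (114 + 70)/(-22 + (-61*1/60 + 26*(-1/89))) = -130 - 184/(-22 + (-61/60 - 26/89)) = -130 - 184/(-22 - 6989/5340) = -130 - 184/(-124469/5340) = -130 - 184*(-5340)/124469 = -130 - 1*(-982560/124469) = -130 + 982560/124469 = -15198410/124469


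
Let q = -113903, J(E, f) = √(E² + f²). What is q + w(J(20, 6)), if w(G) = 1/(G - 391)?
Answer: -17363943226/152445 - 2*√109/152445 ≈ -1.1390e+5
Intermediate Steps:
w(G) = 1/(-391 + G)
q + w(J(20, 6)) = -113903 + 1/(-391 + √(20² + 6²)) = -113903 + 1/(-391 + √(400 + 36)) = -113903 + 1/(-391 + √436) = -113903 + 1/(-391 + 2*√109)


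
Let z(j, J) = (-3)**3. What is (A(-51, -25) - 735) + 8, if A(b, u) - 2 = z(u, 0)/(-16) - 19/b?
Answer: -589919/816 ≈ -722.94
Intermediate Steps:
z(j, J) = -27
A(b, u) = 59/16 - 19/b (A(b, u) = 2 + (-27/(-16) - 19/b) = 2 + (-27*(-1/16) - 19/b) = 2 + (27/16 - 19/b) = 59/16 - 19/b)
(A(-51, -25) - 735) + 8 = ((59/16 - 19/(-51)) - 735) + 8 = ((59/16 - 19*(-1/51)) - 735) + 8 = ((59/16 + 19/51) - 735) + 8 = (3313/816 - 735) + 8 = -596447/816 + 8 = -589919/816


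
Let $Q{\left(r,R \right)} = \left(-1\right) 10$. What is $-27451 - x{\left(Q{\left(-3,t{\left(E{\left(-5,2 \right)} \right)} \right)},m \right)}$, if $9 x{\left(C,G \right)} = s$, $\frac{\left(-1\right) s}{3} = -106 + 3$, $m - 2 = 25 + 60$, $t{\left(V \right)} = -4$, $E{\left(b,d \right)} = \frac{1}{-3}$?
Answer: $- \frac{82456}{3} \approx -27485.0$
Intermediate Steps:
$E{\left(b,d \right)} = - \frac{1}{3}$
$Q{\left(r,R \right)} = -10$
$m = 87$ ($m = 2 + \left(25 + 60\right) = 2 + 85 = 87$)
$s = 309$ ($s = - 3 \left(-106 + 3\right) = \left(-3\right) \left(-103\right) = 309$)
$x{\left(C,G \right)} = \frac{103}{3}$ ($x{\left(C,G \right)} = \frac{1}{9} \cdot 309 = \frac{103}{3}$)
$-27451 - x{\left(Q{\left(-3,t{\left(E{\left(-5,2 \right)} \right)} \right)},m \right)} = -27451 - \frac{103}{3} = - \frac{82456}{3}$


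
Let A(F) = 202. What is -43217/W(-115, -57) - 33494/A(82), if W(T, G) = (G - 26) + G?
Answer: 2020337/14140 ≈ 142.88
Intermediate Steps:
W(T, G) = -26 + 2*G (W(T, G) = (-26 + G) + G = -26 + 2*G)
-43217/W(-115, -57) - 33494/A(82) = -43217/(-26 + 2*(-57)) - 33494/202 = -43217/(-26 - 114) - 33494*1/202 = -43217/(-140) - 16747/101 = -43217*(-1/140) - 16747/101 = 43217/140 - 16747/101 = 2020337/14140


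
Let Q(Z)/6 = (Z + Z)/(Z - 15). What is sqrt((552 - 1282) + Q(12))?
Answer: I*sqrt(778) ≈ 27.893*I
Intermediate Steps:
Q(Z) = 12*Z/(-15 + Z) (Q(Z) = 6*((Z + Z)/(Z - 15)) = 6*((2*Z)/(-15 + Z)) = 6*(2*Z/(-15 + Z)) = 12*Z/(-15 + Z))
sqrt((552 - 1282) + Q(12)) = sqrt((552 - 1282) + 12*12/(-15 + 12)) = sqrt(-730 + 12*12/(-3)) = sqrt(-730 + 12*12*(-1/3)) = sqrt(-730 - 48) = sqrt(-778) = I*sqrt(778)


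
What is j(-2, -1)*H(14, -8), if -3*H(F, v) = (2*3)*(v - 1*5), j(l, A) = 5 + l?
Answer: 78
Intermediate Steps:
H(F, v) = 10 - 2*v (H(F, v) = -2*3*(v - 1*5)/3 = -2*(v - 5) = -2*(-5 + v) = -(-30 + 6*v)/3 = 10 - 2*v)
j(-2, -1)*H(14, -8) = (5 - 2)*(10 - 2*(-8)) = 3*(10 + 16) = 3*26 = 78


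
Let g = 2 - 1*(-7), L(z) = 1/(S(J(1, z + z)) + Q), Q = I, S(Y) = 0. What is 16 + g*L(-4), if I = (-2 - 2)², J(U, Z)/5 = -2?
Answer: 265/16 ≈ 16.563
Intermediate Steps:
J(U, Z) = -10 (J(U, Z) = 5*(-2) = -10)
I = 16 (I = (-4)² = 16)
Q = 16
L(z) = 1/16 (L(z) = 1/(0 + 16) = 1/16)
g = 9 (g = 2 + 7 = 9)
16 + g*L(-4) = 16 + 9*(1/16) = 16 + 9/16 = 265/16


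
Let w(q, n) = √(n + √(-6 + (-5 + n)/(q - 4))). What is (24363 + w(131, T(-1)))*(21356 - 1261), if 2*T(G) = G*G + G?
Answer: 489574485 + 20095*127^(¾)*767^(¼)*√I/127 ≈ 4.896e+8 + 22275.0*I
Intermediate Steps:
T(G) = G/2 + G²/2 (T(G) = (G*G + G)/2 = (G² + G)/2 = (G + G²)/2 = G/2 + G²/2)
w(q, n) = √(n + √(-6 + (-5 + n)/(-4 + q)))
(24363 + w(131, T(-1)))*(21356 - 1261) = (24363 + √((½)*(-1)*(1 - 1) + √((19 + (½)*(-1)*(1 - 1) - 6*131)/(-4 + 131))))*(21356 - 1261) = (24363 + √((½)*(-1)*0 + √((19 + (½)*(-1)*0 - 786)/127)))*20095 = (24363 + √(0 + √((19 + 0 - 786)/127)))*20095 = (24363 + √(0 + √((1/127)*(-767))))*20095 = (24363 + √(0 + √(-767/127)))*20095 = (24363 + √(0 + I*√97409/127))*20095 = (24363 + √(I*√97409/127))*20095 = (24363 + 127^(¾)*767^(¼)*√I/127)*20095 = 489574485 + 20095*127^(¾)*767^(¼)*√I/127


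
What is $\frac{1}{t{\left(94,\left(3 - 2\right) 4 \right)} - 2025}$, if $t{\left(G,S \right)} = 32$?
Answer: $- \frac{1}{1993} \approx -0.00050176$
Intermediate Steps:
$\frac{1}{t{\left(94,\left(3 - 2\right) 4 \right)} - 2025} = \frac{1}{32 - 2025} = \frac{1}{-1993} = - \frac{1}{1993}$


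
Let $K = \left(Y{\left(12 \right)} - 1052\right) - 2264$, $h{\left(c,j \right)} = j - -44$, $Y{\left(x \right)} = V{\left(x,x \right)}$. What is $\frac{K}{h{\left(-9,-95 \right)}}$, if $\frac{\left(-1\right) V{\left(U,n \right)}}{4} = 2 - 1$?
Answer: $\frac{3320}{51} \approx 65.098$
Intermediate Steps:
$V{\left(U,n \right)} = -4$ ($V{\left(U,n \right)} = - 4 \left(2 - 1\right) = \left(-4\right) 1 = -4$)
$Y{\left(x \right)} = -4$
$h{\left(c,j \right)} = 44 + j$ ($h{\left(c,j \right)} = j + 44 = 44 + j$)
$K = -3320$ ($K = \left(-4 - 1052\right) - 2264 = -1056 - 2264 = -3320$)
$\frac{K}{h{\left(-9,-95 \right)}} = - \frac{3320}{44 - 95} = - \frac{3320}{-51} = \left(-3320\right) \left(- \frac{1}{51}\right) = \frac{3320}{51}$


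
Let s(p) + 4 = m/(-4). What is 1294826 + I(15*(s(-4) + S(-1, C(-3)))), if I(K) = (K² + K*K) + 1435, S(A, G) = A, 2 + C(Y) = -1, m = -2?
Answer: 2610747/2 ≈ 1.3054e+6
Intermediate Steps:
C(Y) = -3 (C(Y) = -2 - 1 = -3)
s(p) = -7/2 (s(p) = -4 - 2/(-4) = -4 - 2*(-¼) = -4 + ½ = -7/2)
I(K) = 1435 + 2*K² (I(K) = (K² + K²) + 1435 = 2*K² + 1435 = 1435 + 2*K²)
1294826 + I(15*(s(-4) + S(-1, C(-3)))) = 1294826 + (1435 + 2*(15*(-7/2 - 1))²) = 1294826 + (1435 + 2*(15*(-9/2))²) = 1294826 + (1435 + 2*(-135/2)²) = 1294826 + (1435 + 2*(18225/4)) = 1294826 + (1435 + 18225/2) = 1294826 + 21095/2 = 2610747/2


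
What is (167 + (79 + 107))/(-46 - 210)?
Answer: -353/256 ≈ -1.3789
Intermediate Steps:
(167 + (79 + 107))/(-46 - 210) = (167 + 186)/(-256) = 353*(-1/256) = -353/256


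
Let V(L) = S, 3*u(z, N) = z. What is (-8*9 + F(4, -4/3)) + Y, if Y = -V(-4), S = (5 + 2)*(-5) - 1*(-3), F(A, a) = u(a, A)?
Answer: -364/9 ≈ -40.444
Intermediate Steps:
u(z, N) = z/3
F(A, a) = a/3
S = -32 (S = 7*(-5) + 3 = -35 + 3 = -32)
V(L) = -32
Y = 32 (Y = -1*(-32) = 32)
(-8*9 + F(4, -4/3)) + Y = (-8*9 + (-4/3)/3) + 32 = (-72 + (-4*⅓)/3) + 32 = (-72 + (⅓)*(-4/3)) + 32 = (-72 - 4/9) + 32 = -652/9 + 32 = -364/9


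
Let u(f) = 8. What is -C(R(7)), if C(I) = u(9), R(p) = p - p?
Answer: -8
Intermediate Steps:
R(p) = 0
C(I) = 8
-C(R(7)) = -1*8 = -8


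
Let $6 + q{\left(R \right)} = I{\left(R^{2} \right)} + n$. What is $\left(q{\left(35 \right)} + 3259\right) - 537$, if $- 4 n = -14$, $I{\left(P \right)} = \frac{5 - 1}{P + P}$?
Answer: $\frac{6662779}{2450} \approx 2719.5$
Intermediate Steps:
$I{\left(P \right)} = \frac{2}{P}$ ($I{\left(P \right)} = \frac{4}{2 P} = 4 \frac{1}{2 P} = \frac{2}{P}$)
$n = \frac{7}{2}$ ($n = \left(- \frac{1}{4}\right) \left(-14\right) = \frac{7}{2} \approx 3.5$)
$q{\left(R \right)} = - \frac{5}{2} + \frac{2}{R^{2}}$ ($q{\left(R \right)} = -6 + \left(\frac{2}{R^{2}} + \frac{7}{2}\right) = -6 + \left(\frac{7}{2} + \frac{2}{R^{2}}\right) = - \frac{5}{2} + \frac{2}{R^{2}}$)
$\left(q{\left(35 \right)} + 3259\right) - 537 = \left(\left(- \frac{5}{2} + \frac{2}{1225}\right) + 3259\right) - 537 = \left(- \frac{6121}{2450} + 3259\right) - 537 = \frac{7978429}{2450} - 537 = \frac{6662779}{2450}$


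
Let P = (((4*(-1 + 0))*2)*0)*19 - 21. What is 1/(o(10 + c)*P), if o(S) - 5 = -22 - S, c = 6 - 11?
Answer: 1/462 ≈ 0.0021645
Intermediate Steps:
c = -5
o(S) = -17 - S (o(S) = 5 + (-22 - S) = -17 - S)
P = -21 (P = (((4*(-1))*2)*0)*19 - 21 = (-4*2*0)*19 - 21 = -8*0*19 - 21 = 0*19 - 21 = 0 - 21 = -21)
1/(o(10 + c)*P) = 1/((-17 - (10 - 5))*(-21)) = 1/((-17 - 1*5)*(-21)) = 1/((-17 - 5)*(-21)) = 1/(-22*(-21)) = 1/462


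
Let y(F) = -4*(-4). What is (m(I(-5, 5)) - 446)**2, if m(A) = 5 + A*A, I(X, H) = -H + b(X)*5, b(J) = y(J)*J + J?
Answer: 34025122681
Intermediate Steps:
y(F) = 16
b(J) = 17*J (b(J) = 16*J + J = 17*J)
I(X, H) = -H + 85*X (I(X, H) = -H + (17*X)*5 = -H + 85*X)
m(A) = 5 + A**2
(m(I(-5, 5)) - 446)**2 = ((5 + (-1*5 + 85*(-5))**2) - 446)**2 = ((5 + (-5 - 425)**2) - 446)**2 = ((5 + (-430)**2) - 446)**2 = ((5 + 184900) - 446)**2 = (184905 - 446)**2 = 184459**2 = 34025122681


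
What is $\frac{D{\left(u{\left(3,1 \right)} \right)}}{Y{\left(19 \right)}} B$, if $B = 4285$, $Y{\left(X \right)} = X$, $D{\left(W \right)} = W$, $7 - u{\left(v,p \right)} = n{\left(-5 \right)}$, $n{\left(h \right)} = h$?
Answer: $\frac{51420}{19} \approx 2706.3$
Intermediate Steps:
$u{\left(v,p \right)} = 12$ ($u{\left(v,p \right)} = 7 - -5 = 7 + 5 = 12$)
$\frac{D{\left(u{\left(3,1 \right)} \right)}}{Y{\left(19 \right)}} B = \frac{12}{19} \cdot 4285 = \frac{51420}{19}$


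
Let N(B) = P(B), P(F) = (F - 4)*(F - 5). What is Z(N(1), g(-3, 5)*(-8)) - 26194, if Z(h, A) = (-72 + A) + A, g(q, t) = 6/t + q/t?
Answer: -131378/5 ≈ -26276.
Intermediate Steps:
P(F) = (-5 + F)*(-4 + F) (P(F) = (-4 + F)*(-5 + F) = (-5 + F)*(-4 + F))
N(B) = 20 + B**2 - 9*B
Z(h, A) = -72 + 2*A
Z(N(1), g(-3, 5)*(-8)) - 26194 = (-72 + 2*(((6 - 3)/5)*(-8))) - 26194 = (-72 + 2*(((1/5)*3)*(-8))) - 26194 = (-72 + 2*((3/5)*(-8))) - 26194 = (-72 + 2*(-24/5)) - 26194 = (-72 - 48/5) - 26194 = -408/5 - 26194 = -131378/5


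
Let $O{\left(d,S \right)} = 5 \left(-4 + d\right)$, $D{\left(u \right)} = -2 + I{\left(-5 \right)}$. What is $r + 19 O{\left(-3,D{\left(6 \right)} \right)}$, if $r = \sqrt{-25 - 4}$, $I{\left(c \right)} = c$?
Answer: $-665 + i \sqrt{29} \approx -665.0 + 5.3852 i$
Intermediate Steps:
$D{\left(u \right)} = -7$ ($D{\left(u \right)} = -2 - 5 = -7$)
$O{\left(d,S \right)} = -20 + 5 d$
$r = i \sqrt{29}$ ($r = \sqrt{-29} = i \sqrt{29} \approx 5.3852 i$)
$r + 19 O{\left(-3,D{\left(6 \right)} \right)} = i \sqrt{29} + 19 \left(-20 + 5 \left(-3\right)\right) = i \sqrt{29} + 19 \left(-20 - 15\right) = i \sqrt{29} + 19 \left(-35\right) = i \sqrt{29} - 665 = -665 + i \sqrt{29}$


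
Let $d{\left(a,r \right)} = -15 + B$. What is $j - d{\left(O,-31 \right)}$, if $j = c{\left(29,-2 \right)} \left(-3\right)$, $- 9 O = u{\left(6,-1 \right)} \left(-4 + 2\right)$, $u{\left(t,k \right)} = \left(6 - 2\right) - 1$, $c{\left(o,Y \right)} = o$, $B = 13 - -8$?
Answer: $-93$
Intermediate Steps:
$B = 21$ ($B = 13 + 8 = 21$)
$u{\left(t,k \right)} = 3$ ($u{\left(t,k \right)} = 4 - 1 = 3$)
$O = \frac{2}{3}$ ($O = - \frac{3 \left(-4 + 2\right)}{9} = - \frac{3 \left(-2\right)}{9} = \left(- \frac{1}{9}\right) \left(-6\right) = \frac{2}{3} \approx 0.66667$)
$d{\left(a,r \right)} = 6$ ($d{\left(a,r \right)} = -15 + 21 = 6$)
$j = -87$ ($j = 29 \left(-3\right) = -87$)
$j - d{\left(O,-31 \right)} = -87 - 6 = -93$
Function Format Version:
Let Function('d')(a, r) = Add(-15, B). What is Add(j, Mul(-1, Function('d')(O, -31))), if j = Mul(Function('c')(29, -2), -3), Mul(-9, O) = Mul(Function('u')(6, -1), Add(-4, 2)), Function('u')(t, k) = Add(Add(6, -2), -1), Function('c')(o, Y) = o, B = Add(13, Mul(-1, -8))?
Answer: -93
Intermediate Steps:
B = 21 (B = Add(13, 8) = 21)
Function('u')(t, k) = 3 (Function('u')(t, k) = Add(4, -1) = 3)
O = Rational(2, 3) (O = Mul(Rational(-1, 9), Mul(3, Add(-4, 2))) = Mul(Rational(-1, 9), Mul(3, -2)) = Mul(Rational(-1, 9), -6) = Rational(2, 3) ≈ 0.66667)
Function('d')(a, r) = 6 (Function('d')(a, r) = Add(-15, 21) = 6)
j = -87 (j = Mul(29, -3) = -87)
Add(j, Mul(-1, Function('d')(O, -31))) = Add(-87, Mul(-1, 6)) = Add(-87, -6) = -93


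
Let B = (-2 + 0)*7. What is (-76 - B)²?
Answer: 3844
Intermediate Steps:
B = -14 (B = -2*7 = -14)
(-76 - B)² = (-76 - 1*(-14))² = (-76 + 14)² = (-62)² = 3844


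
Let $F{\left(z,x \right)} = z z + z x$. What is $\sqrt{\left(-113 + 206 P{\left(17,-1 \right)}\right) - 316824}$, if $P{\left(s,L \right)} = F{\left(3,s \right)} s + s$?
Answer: $i \sqrt{103315} \approx 321.43 i$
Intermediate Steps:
$F{\left(z,x \right)} = z^{2} + x z$
$P{\left(s,L \right)} = s + s \left(9 + 3 s\right)$ ($P{\left(s,L \right)} = 3 \left(s + 3\right) s + s = 3 \left(3 + s\right) s + s = \left(9 + 3 s\right) s + s = s \left(9 + 3 s\right) + s = s + s \left(9 + 3 s\right)$)
$\sqrt{\left(-113 + 206 P{\left(17,-1 \right)}\right) - 316824} = \sqrt{\left(-113 + 206 \cdot 17 \left(10 + 3 \cdot 17\right)\right) - 316824} = \sqrt{\left(-113 + 206 \cdot 17 \left(10 + 51\right)\right) - 316824} = \sqrt{\left(-113 + 206 \cdot 17 \cdot 61\right) - 316824} = \sqrt{\left(-113 + 206 \cdot 1037\right) - 316824} = \sqrt{\left(-113 + 213622\right) - 316824} = \sqrt{213509 - 316824} = \sqrt{-103315} = i \sqrt{103315}$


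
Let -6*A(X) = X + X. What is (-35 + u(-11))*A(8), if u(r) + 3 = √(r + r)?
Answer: 304/3 - 8*I*√22/3 ≈ 101.33 - 12.508*I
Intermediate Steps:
A(X) = -X/3 (A(X) = -(X + X)/6 = -X/3)
u(r) = -3 + √2*√r (u(r) = -3 + √(r + r) = -3 + √(2*r) = -3 + √2*√r)
(-35 + u(-11))*A(8) = (-35 + (-3 + √2*√(-11)))*(-⅓*8) = (-35 + (-3 + √2*(I*√11)))*(-8/3) = (-35 + (-3 + I*√22))*(-8/3) = (-38 + I*√22)*(-8/3) = 304/3 - 8*I*√22/3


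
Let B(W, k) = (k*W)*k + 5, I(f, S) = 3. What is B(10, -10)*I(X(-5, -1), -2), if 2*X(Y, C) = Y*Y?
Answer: 3015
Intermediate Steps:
X(Y, C) = Y**2/2 (X(Y, C) = (Y*Y)/2 = Y**2/2)
B(W, k) = 5 + W*k**2 (B(W, k) = (W*k)*k + 5 = W*k**2 + 5 = 5 + W*k**2)
B(10, -10)*I(X(-5, -1), -2) = (5 + 10*(-10)**2)*3 = (5 + 10*100)*3 = (5 + 1000)*3 = 1005*3 = 3015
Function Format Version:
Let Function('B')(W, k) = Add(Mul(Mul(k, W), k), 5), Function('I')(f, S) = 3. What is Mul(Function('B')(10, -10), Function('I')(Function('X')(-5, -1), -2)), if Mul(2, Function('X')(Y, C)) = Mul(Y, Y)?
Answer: 3015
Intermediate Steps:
Function('X')(Y, C) = Mul(Rational(1, 2), Pow(Y, 2)) (Function('X')(Y, C) = Mul(Rational(1, 2), Mul(Y, Y)) = Mul(Rational(1, 2), Pow(Y, 2)))
Function('B')(W, k) = Add(5, Mul(W, Pow(k, 2))) (Function('B')(W, k) = Add(Mul(Mul(W, k), k), 5) = Add(Mul(W, Pow(k, 2)), 5) = Add(5, Mul(W, Pow(k, 2))))
Mul(Function('B')(10, -10), Function('I')(Function('X')(-5, -1), -2)) = Mul(Add(5, Mul(10, Pow(-10, 2))), 3) = Mul(Add(5, Mul(10, 100)), 3) = Mul(Add(5, 1000), 3) = Mul(1005, 3) = 3015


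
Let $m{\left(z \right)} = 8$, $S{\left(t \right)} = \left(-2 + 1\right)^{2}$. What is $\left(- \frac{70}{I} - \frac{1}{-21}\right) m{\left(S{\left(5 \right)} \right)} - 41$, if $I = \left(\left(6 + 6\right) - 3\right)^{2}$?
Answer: $- \frac{26951}{567} \approx -47.533$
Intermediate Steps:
$S{\left(t \right)} = 1$ ($S{\left(t \right)} = \left(-1\right)^{2} = 1$)
$I = 81$ ($I = \left(12 - 3\right)^{2} = 9^{2} = 81$)
$\left(- \frac{70}{I} - \frac{1}{-21}\right) m{\left(S{\left(5 \right)} \right)} - 41 = \left(- \frac{70}{81} - \frac{1}{-21}\right) 8 - 41 = \left(\left(-70\right) \frac{1}{81} - - \frac{1}{21}\right) 8 - 41 = \left(- \frac{70}{81} + \frac{1}{21}\right) 8 - 41 = \left(- \frac{463}{567}\right) 8 - 41 = - \frac{3704}{567} - 41 = - \frac{26951}{567}$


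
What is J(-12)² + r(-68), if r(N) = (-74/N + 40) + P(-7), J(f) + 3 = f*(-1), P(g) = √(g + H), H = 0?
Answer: 4151/34 + I*√7 ≈ 122.09 + 2.6458*I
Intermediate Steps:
P(g) = √g (P(g) = √(g + 0) = √g)
J(f) = -3 - f (J(f) = -3 + f*(-1) = -3 - f)
r(N) = 40 - 74/N + I*√7 (r(N) = (-74/N + 40) + √(-7) = (40 - 74/N) + I*√7 = 40 - 74/N + I*√7)
J(-12)² + r(-68) = (-3 - 1*(-12))² + (40 - 74/(-68) + I*√7) = (-3 + 12)² + (40 - 74*(-1/68) + I*√7) = 9² + (40 + 37/34 + I*√7) = 81 + (1397/34 + I*√7) = 4151/34 + I*√7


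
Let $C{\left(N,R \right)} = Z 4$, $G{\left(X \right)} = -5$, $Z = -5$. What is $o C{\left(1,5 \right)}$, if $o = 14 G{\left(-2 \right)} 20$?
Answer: $28000$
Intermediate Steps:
$C{\left(N,R \right)} = -20$ ($C{\left(N,R \right)} = \left(-5\right) 4 = -20$)
$o = -1400$ ($o = 14 \left(-5\right) 20 = \left(-70\right) 20 = -1400$)
$o C{\left(1,5 \right)} = \left(-1400\right) \left(-20\right) = 28000$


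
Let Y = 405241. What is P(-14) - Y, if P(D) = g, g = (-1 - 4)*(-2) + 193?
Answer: -405038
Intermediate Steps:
g = 203 (g = -5*(-2) + 193 = 10 + 193 = 203)
P(D) = 203
P(-14) - Y = 203 - 1*405241 = 203 - 405241 = -405038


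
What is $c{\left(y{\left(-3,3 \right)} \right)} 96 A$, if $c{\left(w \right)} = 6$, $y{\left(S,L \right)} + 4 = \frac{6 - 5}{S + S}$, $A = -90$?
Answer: $-51840$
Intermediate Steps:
$y{\left(S,L \right)} = -4 + \frac{1}{2 S}$ ($y{\left(S,L \right)} = -4 + \frac{6 - 5}{S + S} = -4 + 1 \frac{1}{2 S} = -4 + \frac{1}{2 S}$)
$c{\left(y{\left(-3,3 \right)} \right)} 96 A = 6 \cdot 96 \left(-90\right) = 576 \left(-90\right) = -51840$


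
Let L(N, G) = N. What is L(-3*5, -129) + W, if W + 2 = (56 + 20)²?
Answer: 5759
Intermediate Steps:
W = 5774 (W = -2 + (56 + 20)² = -2 + 76² = -2 + 5776 = 5774)
L(-3*5, -129) + W = -3*5 + 5774 = -15 + 5774 = 5759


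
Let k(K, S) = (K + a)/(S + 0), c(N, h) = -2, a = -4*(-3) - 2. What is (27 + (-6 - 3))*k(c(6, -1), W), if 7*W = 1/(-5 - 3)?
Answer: -8064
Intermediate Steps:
a = 10 (a = 12 - 2 = 10)
W = -1/56 (W = 1/(7*(-5 - 3)) = (1/7)/(-8) = (1/7)*(-1/8) = -1/56 ≈ -0.017857)
k(K, S) = (10 + K)/S (k(K, S) = (K + 10)/(S + 0) = (10 + K)/S)
(27 + (-6 - 3))*k(c(6, -1), W) = (27 + (-6 - 3))*((10 - 2)/(-1/56)) = (27 - 9)*(-56*8) = 18*(-448) = -8064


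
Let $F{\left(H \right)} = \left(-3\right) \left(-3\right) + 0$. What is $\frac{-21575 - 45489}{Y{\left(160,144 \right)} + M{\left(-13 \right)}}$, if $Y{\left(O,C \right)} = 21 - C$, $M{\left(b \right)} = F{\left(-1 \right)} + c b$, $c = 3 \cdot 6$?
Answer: $\frac{16766}{87} \approx 192.71$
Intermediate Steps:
$F{\left(H \right)} = 9$ ($F{\left(H \right)} = 9 + 0 = 9$)
$c = 18$
$M{\left(b \right)} = 9 + 18 b$
$\frac{-21575 - 45489}{Y{\left(160,144 \right)} + M{\left(-13 \right)}} = \frac{-21575 - 45489}{\left(21 - 144\right) + \left(9 + 18 \left(-13\right)\right)} = - \frac{67064}{\left(21 - 144\right) + \left(9 - 234\right)} = - \frac{67064}{-123 - 225} = - \frac{67064}{-348} = \left(-67064\right) \left(- \frac{1}{348}\right) = \frac{16766}{87}$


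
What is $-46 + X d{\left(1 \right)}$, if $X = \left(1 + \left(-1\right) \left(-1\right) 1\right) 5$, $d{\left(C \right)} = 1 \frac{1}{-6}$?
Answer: $- \frac{143}{3} \approx -47.667$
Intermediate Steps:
$d{\left(C \right)} = - \frac{1}{6}$ ($d{\left(C \right)} = 1 \left(- \frac{1}{6}\right) = - \frac{1}{6}$)
$X = 10$ ($X = \left(1 + 1 \cdot 1\right) 5 = \left(1 + 1\right) 5 = 2 \cdot 5 = 10$)
$-46 + X d{\left(1 \right)} = -46 + 10 \left(- \frac{1}{6}\right) = -46 - \frac{5}{3} = - \frac{143}{3}$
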